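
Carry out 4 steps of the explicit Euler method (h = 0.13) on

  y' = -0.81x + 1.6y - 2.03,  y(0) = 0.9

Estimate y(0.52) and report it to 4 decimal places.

0.3894

Euler: y_{n+1} = y_n + h·f(x_n, y_n).
x=0.000000, y=0.900000: f=-0.590000 → y ← 0.900000 + 0.13·(-0.590000) = 0.823300
x=0.130000, y=0.823300: f=-0.818020 → y ← 0.823300 + 0.13·(-0.818020) = 0.716957
x=0.260000, y=0.716957: f=-1.093468 → y ← 0.716957 + 0.13·(-1.093468) = 0.574807
x=0.390000, y=0.574807: f=-1.426210 → y ← 0.574807 + 0.13·(-1.426210) = 0.389399
y(0.52) ≈ 0.3894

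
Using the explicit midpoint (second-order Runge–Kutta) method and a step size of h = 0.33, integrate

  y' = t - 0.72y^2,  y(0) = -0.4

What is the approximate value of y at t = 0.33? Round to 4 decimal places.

Midpoint: k1 = f(t_n, y_n); k2 = f(t_n + h/2, y_n + (h/2)·k1); y_{n+1} = y_n + h·k2.
t=0.000000, y=-0.400000:
  k1 = f(0.000000, -0.400000) = -0.115200
  k2 = f(0.165000, -0.419008) = 0.038591
  y ← -0.400000 + 0.33·0.038591 = -0.387265
y(0.33) ≈ -0.3873

-0.3873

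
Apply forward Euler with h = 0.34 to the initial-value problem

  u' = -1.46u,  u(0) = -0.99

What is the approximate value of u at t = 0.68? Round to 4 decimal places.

Euler: u_{n+1} = u_n + h·f(t_n, u_n).
t=0.000000, u=-0.990000: f=1.445400 → u ← -0.990000 + 0.34·1.445400 = -0.498564
t=0.340000, u=-0.498564: f=0.727903 → u ← -0.498564 + 0.34·0.727903 = -0.251077
u(0.68) ≈ -0.2511

-0.2511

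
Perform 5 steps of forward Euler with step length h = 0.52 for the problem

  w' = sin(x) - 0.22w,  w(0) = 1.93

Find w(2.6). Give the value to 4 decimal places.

Euler: w_{n+1} = w_n + h·f(x_n, w_n).
x=0.000000, w=1.930000: f=-0.424600 → w ← 1.930000 + 0.52·(-0.424600) = 1.709208
x=0.520000, w=1.709208: f=0.120854 → w ← 1.709208 + 0.52·0.120854 = 1.772052
x=1.040000, w=1.772052: f=0.472553 → w ← 1.772052 + 0.52·0.472553 = 2.017780
x=1.560000, w=2.017780: f=0.556030 → w ← 2.017780 + 0.52·0.556030 = 2.306915
x=2.080000, w=2.306915: f=0.365612 → w ← 2.306915 + 0.52·0.365612 = 2.497033
w(2.6) ≈ 2.4970

2.4970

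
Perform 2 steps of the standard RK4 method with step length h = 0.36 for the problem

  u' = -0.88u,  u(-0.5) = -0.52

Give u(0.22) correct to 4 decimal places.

-0.2760

RK4: k1 = f(t_n, u_n); k2 = f(t_n + h/2, u_n + (h/2)·k1); k3 = f(t_n + h/2, u_n + (h/2)·k2); k4 = f(t_n + h, u_n + h·k3); u_{n+1} = u_n + (h/6)·(k1 + 2k2 + 2k3 + k4).
t=-0.500000, u=-0.520000:
  k1 = f(-0.500000, -0.520000) = 0.457600
  k2 = f(-0.320000, -0.437632) = 0.385116
  k3 = f(-0.320000, -0.450679) = 0.396598
  k4 = f(-0.140000, -0.377225) = 0.331958
  u ← -0.520000 + (0.36/6)·(k1 + 2k2 + 2k3 + k4) = -0.378821
t=-0.140000, u=-0.378821:
  k1 = f(-0.140000, -0.378821) = 0.333362
  k2 = f(0.040000, -0.318816) = 0.280558
  k3 = f(0.040000, -0.328320) = 0.288922
  k4 = f(0.220000, -0.274809) = 0.241832
  u ← -0.378821 + (0.36/6)·(k1 + 2k2 + 2k3 + k4) = -0.275972
u(0.22) ≈ -0.2760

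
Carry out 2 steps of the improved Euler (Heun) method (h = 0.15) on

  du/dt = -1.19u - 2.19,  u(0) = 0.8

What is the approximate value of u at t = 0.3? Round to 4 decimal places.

0.0113

Heun: k1 = f(t_n, u_n); k2 = f(t_n + h, u_n + h·k1); u_{n+1} = u_n + (h/2)·(k1 + k2).
t=0.000000, u=0.800000:
  k1 = f(0.000000, 0.800000) = -3.142000
  k2 = f(0.150000, 0.328700) = -2.581153
  u ← 0.800000 + (0.15/2)·(-3.142000 + (-2.581153)) = 0.370764
t=0.150000, u=0.370764:
  k1 = f(0.150000, 0.370764) = -2.631209
  k2 = f(0.300000, -0.023918) = -2.161538
  u ← 0.370764 + (0.15/2)·(-2.631209 + (-2.161538)) = 0.011308
u(0.3) ≈ 0.0113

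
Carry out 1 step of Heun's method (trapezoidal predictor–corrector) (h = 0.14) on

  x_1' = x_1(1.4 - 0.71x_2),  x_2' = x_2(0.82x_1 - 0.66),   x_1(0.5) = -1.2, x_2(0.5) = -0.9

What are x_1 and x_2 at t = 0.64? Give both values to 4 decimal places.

Heun on (x_1,x_2): k1 = f(t_n, state_n); k2 = f(t_n + h, state_n + h·k1); state_{n+1} = state_n + (h/2)·(k1 + k2).
0.500000: (-1.200000, -0.900000)
  k1 = (-2.446800, 1.479600)
  predictor → (-1.542552, -0.692856)
  k2 = (-2.918397, 1.333673)
  → (-1.575564, -0.703071)
(x_1(0.64), x_2(0.64)) ≈ (-1.5756, -0.7031)

-1.5756, -0.7031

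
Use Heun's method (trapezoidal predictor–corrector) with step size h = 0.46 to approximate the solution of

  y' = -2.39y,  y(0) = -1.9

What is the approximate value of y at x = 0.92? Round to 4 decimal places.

-0.4844

Heun: k1 = f(x_n, y_n); k2 = f(x_n + h, y_n + h·k1); y_{n+1} = y_n + (h/2)·(k1 + k2).
x=0.000000, y=-1.900000:
  k1 = f(0.000000, -1.900000) = 4.541000
  k2 = f(0.460000, 0.188860) = -0.451375
  y ← -1.900000 + (0.46/2)·(4.541000 + (-0.451375)) = -0.959386
x=0.460000, y=-0.959386:
  k1 = f(0.460000, -0.959386) = 2.292933
  k2 = f(0.920000, 0.095363) = -0.227918
  y ← -0.959386 + (0.46/2)·(2.292933 + (-0.227918)) = -0.484433
y(0.92) ≈ -0.4844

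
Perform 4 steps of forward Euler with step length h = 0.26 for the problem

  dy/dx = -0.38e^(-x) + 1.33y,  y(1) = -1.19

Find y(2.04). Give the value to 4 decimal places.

Euler: y_{n+1} = y_n + h·f(x_n, y_n).
x=1.000000, y=-1.190000: f=-1.722494 → y ← -1.190000 + 0.26·(-1.722494) = -1.637848
x=1.260000, y=-1.637848: f=-2.286127 → y ← -1.637848 + 0.26·(-2.286127) = -2.232242
x=1.520000, y=-2.232242: f=-3.051992 → y ← -2.232242 + 0.26·(-3.051992) = -3.025759
x=1.780000, y=-3.025759: f=-4.088342 → y ← -3.025759 + 0.26·(-4.088342) = -4.088728
y(2.04) ≈ -4.0887

-4.0887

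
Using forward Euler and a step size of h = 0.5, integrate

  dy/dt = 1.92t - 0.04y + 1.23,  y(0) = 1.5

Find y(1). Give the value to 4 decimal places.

Euler: y_{n+1} = y_n + h·f(t_n, y_n).
t=0.000000, y=1.500000: f=1.170000 → y ← 1.500000 + 0.5·1.170000 = 2.085000
t=0.500000, y=2.085000: f=2.106600 → y ← 2.085000 + 0.5·2.106600 = 3.138300
y(1) ≈ 3.1383

3.1383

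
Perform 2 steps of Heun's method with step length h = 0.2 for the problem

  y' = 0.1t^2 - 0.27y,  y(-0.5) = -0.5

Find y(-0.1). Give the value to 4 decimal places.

-0.4448

Heun: k1 = f(t_n, y_n); k2 = f(t_n + h, y_n + h·k1); y_{n+1} = y_n + (h/2)·(k1 + k2).
t=-0.500000, y=-0.500000:
  k1 = f(-0.500000, -0.500000) = 0.160000
  k2 = f(-0.300000, -0.468000) = 0.135360
  y ← -0.500000 + (0.2/2)·(0.160000 + 0.135360) = -0.470464
t=-0.300000, y=-0.470464:
  k1 = f(-0.300000, -0.470464) = 0.136025
  k2 = f(-0.100000, -0.443259) = 0.120680
  y ← -0.470464 + (0.2/2)·(0.136025 + 0.120680) = -0.444793
y(-0.1) ≈ -0.4448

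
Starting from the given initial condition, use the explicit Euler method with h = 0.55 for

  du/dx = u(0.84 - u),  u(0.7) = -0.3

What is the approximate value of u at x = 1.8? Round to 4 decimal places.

-0.8446

Euler: u_{n+1} = u_n + h·f(x_n, u_n).
x=0.700000, u=-0.300000: f=-0.342000 → u ← -0.300000 + 0.55·(-0.342000) = -0.488100
x=1.250000, u=-0.488100: f=-0.648246 → u ← -0.488100 + 0.55·(-0.648246) = -0.844635
u(1.8) ≈ -0.8446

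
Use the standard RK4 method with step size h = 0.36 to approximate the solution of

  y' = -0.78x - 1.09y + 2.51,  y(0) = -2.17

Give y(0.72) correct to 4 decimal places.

0.1035

RK4: k1 = f(x_n, y_n); k2 = f(x_n + h/2, y_n + (h/2)·k1); k3 = f(x_n + h/2, y_n + (h/2)·k2); k4 = f(x_n + h, y_n + h·k3); y_{n+1} = y_n + (h/6)·(k1 + 2k2 + 2k3 + k4).
x=0.000000, y=-2.170000:
  k1 = f(0.000000, -2.170000) = 4.875300
  k2 = f(0.180000, -1.292446) = 3.778366
  k3 = f(0.180000, -1.489894) = 3.993585
  k4 = f(0.360000, -0.732310) = 3.027417
  y ← -2.170000 + (0.36/6)·(k1 + 2k2 + 2k3 + k4) = -0.763203
x=0.360000, y=-0.763203:
  k1 = f(0.360000, -0.763203) = 3.061091
  k2 = f(0.540000, -0.212206) = 2.320105
  k3 = f(0.540000, -0.345584) = 2.465487
  k4 = f(0.720000, 0.124372) = 1.812834
  y ← -0.763203 + (0.36/6)·(k1 + 2k2 + 2k3 + k4) = 0.103504
y(0.72) ≈ 0.1035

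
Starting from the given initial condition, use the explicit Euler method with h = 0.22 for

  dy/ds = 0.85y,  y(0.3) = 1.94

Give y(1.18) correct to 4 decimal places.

3.8513

Euler: y_{n+1} = y_n + h·f(s_n, y_n).
s=0.300000, y=1.940000: f=1.649000 → y ← 1.940000 + 0.22·1.649000 = 2.302780
s=0.520000, y=2.302780: f=1.957363 → y ← 2.302780 + 0.22·1.957363 = 2.733400
s=0.740000, y=2.733400: f=2.323390 → y ← 2.733400 + 0.22·2.323390 = 3.244546
s=0.960000, y=3.244546: f=2.757864 → y ← 3.244546 + 0.22·2.757864 = 3.851276
y(1.18) ≈ 3.8513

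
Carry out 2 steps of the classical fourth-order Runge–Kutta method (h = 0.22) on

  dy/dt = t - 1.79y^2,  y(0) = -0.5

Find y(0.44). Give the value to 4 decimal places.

-0.6826

RK4: k1 = f(t_n, y_n); k2 = f(t_n + h/2, y_n + (h/2)·k1); k3 = f(t_n + h/2, y_n + (h/2)·k2); k4 = f(t_n + h, y_n + h·k3); y_{n+1} = y_n + (h/6)·(k1 + 2k2 + 2k3 + k4).
t=0.000000, y=-0.500000:
  k1 = f(0.000000, -0.500000) = -0.447500
  k2 = f(0.110000, -0.549225) = -0.429950
  k3 = f(0.110000, -0.547295) = -0.426161
  k4 = f(0.220000, -0.593755) = -0.411056
  y ← -0.500000 + (0.22/6)·(k1 + 2k2 + 2k3 + k4) = -0.594262
t=0.220000, y=-0.594262:
  k1 = f(0.220000, -0.594262) = -0.412133
  k2 = f(0.330000, -0.639597) = -0.402260
  k3 = f(0.330000, -0.638510) = -0.399775
  k4 = f(0.440000, -0.682212) = -0.393091
  y ← -0.594262 + (0.22/6)·(k1 + 2k2 + 2k3 + k4) = -0.682603
y(0.44) ≈ -0.6826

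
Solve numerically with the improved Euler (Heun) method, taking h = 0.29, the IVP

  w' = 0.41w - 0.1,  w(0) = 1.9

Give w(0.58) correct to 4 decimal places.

2.3435

Heun: k1 = f(t_n, w_n); k2 = f(t_n + h, w_n + h·k1); w_{n+1} = w_n + (h/2)·(k1 + k2).
t=0.000000, w=1.900000:
  k1 = f(0.000000, 1.900000) = 0.679000
  k2 = f(0.290000, 2.096910) = 0.759733
  w ← 1.900000 + (0.29/2)·(0.679000 + 0.759733) = 2.108616
t=0.290000, w=2.108616:
  k1 = f(0.290000, 2.108616) = 0.764533
  k2 = f(0.580000, 2.330331) = 0.855436
  w ← 2.108616 + (0.29/2)·(0.764533 + 0.855436) = 2.343512
w(0.58) ≈ 2.3435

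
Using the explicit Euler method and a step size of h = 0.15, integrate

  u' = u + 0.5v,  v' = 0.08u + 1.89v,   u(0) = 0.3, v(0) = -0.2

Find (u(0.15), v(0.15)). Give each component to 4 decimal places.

0.3300, -0.2531

Euler on (u,v): u_{n+1} = u_n + h·u', v_{n+1} = v_n + h·v'.
0.000000: (0.300000, -0.200000); f=(0.200000, -0.354000) → (0.330000, -0.253100)
(u(0.15), v(0.15)) ≈ (0.3300, -0.2531)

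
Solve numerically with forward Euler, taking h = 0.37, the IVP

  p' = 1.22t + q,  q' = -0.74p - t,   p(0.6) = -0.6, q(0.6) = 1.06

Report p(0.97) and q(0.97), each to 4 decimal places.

Euler on (p,q): p_{n+1} = p_n + h·p', q_{n+1} = q_n + h·q'.
0.600000: (-0.600000, 1.060000); f=(1.792000, -0.156000) → (0.063040, 1.002280)
(p(0.97), q(0.97)) ≈ (0.0630, 1.0023)

0.0630, 1.0023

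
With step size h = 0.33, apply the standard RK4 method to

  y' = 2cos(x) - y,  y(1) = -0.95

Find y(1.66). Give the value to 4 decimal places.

-0.2984

RK4: k1 = f(x_n, y_n); k2 = f(x_n + h/2, y_n + (h/2)·k1); k3 = f(x_n + h/2, y_n + (h/2)·k2); k4 = f(x_n + h, y_n + h·k3); y_{n+1} = y_n + (h/6)·(k1 + 2k2 + 2k3 + k4).
x=1.000000, y=-0.950000:
  k1 = f(1.000000, -0.950000) = 2.030605
  k2 = f(1.165000, -0.614950) = 1.404451
  k3 = f(1.165000, -0.718266) = 1.507767
  k4 = f(1.330000, -0.452437) = 0.929389
  y ← -0.950000 + (0.33/6)·(k1 + 2k2 + 2k3 + k4) = -0.466856
x=1.330000, y=-0.466856:
  k1 = f(1.330000, -0.466856) = 0.943808
  k2 = f(1.495000, -0.311128) = 0.462576
  k3 = f(1.495000, -0.390531) = 0.541979
  k4 = f(1.660000, -0.288003) = 0.109832
  y ← -0.466856 + (0.33/6)·(k1 + 2k2 + 2k3 + k4) = -0.298405
y(1.66) ≈ -0.2984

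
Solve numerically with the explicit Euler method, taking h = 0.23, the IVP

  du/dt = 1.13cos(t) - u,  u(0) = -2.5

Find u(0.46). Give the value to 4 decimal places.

Euler: u_{n+1} = u_n + h·f(t_n, u_n).
t=0.000000, u=-2.500000: f=3.630000 → u ← -2.500000 + 0.23·3.630000 = -1.665100
t=0.230000, u=-1.665100: f=2.765343 → u ← -1.665100 + 0.23·2.765343 = -1.029071
u(0.46) ≈ -1.0291

-1.0291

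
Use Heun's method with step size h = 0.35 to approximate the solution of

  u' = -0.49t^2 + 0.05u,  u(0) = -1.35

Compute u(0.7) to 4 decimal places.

Heun: k1 = f(t_n, u_n); k2 = f(t_n + h, u_n + h·k1); u_{n+1} = u_n + (h/2)·(k1 + k2).
t=0.000000, u=-1.350000:
  k1 = f(0.000000, -1.350000) = -0.067500
  k2 = f(0.350000, -1.373625) = -0.128706
  u ← -1.350000 + (0.35/2)·(-0.067500 + (-0.128706)) = -1.384336
t=0.350000, u=-1.384336:
  k1 = f(0.350000, -1.384336) = -0.129242
  k2 = f(0.700000, -1.429571) = -0.311579
  u ← -1.384336 + (0.35/2)·(-0.129242 + (-0.311579)) = -1.461480
u(0.7) ≈ -1.4615

-1.4615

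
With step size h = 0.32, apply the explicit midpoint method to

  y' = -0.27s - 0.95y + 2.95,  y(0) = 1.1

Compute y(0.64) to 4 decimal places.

1.9531

Midpoint: k1 = f(s_n, y_n); k2 = f(s_n + h/2, y_n + (h/2)·k1); y_{n+1} = y_n + h·k2.
s=0.000000, y=1.100000:
  k1 = f(0.000000, 1.100000) = 1.905000
  k2 = f(0.160000, 1.404800) = 1.572240
  y ← 1.100000 + 0.32·1.572240 = 1.603117
s=0.320000, y=1.603117:
  k1 = f(0.320000, 1.603117) = 1.340639
  k2 = f(0.480000, 1.817619) = 1.093662
  y ← 1.603117 + 0.32·1.093662 = 1.953089
y(0.64) ≈ 1.9531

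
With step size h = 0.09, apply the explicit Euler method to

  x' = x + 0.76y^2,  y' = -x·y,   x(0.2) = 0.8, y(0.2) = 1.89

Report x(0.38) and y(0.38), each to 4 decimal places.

Euler on (x,y): x_{n+1} = x_n + h·x', y_{n+1} = y_n + h·y'.
0.200000: (0.800000, 1.890000); f=(3.514796, -1.512000) → (1.116332, 1.753920)
0.290000: (1.116332, 1.753920); f=(3.454271, -1.957956) → (1.427216, 1.577704)
(x(0.38), y(0.38)) ≈ (1.4272, 1.5777)

1.4272, 1.5777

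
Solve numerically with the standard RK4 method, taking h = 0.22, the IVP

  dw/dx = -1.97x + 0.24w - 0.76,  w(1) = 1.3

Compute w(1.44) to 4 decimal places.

RK4: k1 = f(x_n, w_n); k2 = f(x_n + h/2, w_n + (h/2)·k1); k3 = f(x_n + h/2, w_n + (h/2)·k2); k4 = f(x_n + h, w_n + h·k3); w_{n+1} = w_n + (h/6)·(k1 + 2k2 + 2k3 + k4).
x=1.000000, w=1.300000:
  k1 = f(1.000000, 1.300000) = -2.418000
  k2 = f(1.110000, 1.034020) = -2.698535
  k3 = f(1.110000, 1.003161) = -2.705941
  k4 = f(1.220000, 0.704693) = -2.994274
  w ← 1.300000 + (0.22/6)·(k1 + 2k2 + 2k3 + k4) = 0.705222
x=1.220000, w=0.705222:
  k1 = f(1.220000, 0.705222) = -2.994147
  k2 = f(1.330000, 0.375866) = -3.289892
  k3 = f(1.330000, 0.343334) = -3.297700
  k4 = f(1.440000, -0.020272) = -3.601665
  w ← 0.705222 + (0.22/6)·(k1 + 2k2 + 2k3 + k4) = -0.019715
w(1.44) ≈ -0.0197

-0.0197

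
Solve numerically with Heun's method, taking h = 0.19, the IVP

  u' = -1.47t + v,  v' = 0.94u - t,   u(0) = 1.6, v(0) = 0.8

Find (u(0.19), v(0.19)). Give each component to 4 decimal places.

1.7526, 1.0813

Heun on (u,v): k1 = f(t_n, state_n); k2 = f(t_n + h, state_n + h·k1); state_{n+1} = state_n + (h/2)·(k1 + k2).
0.000000: (1.600000, 0.800000)
  k1 = (0.800000, 1.504000)
  predictor → (1.752000, 1.085760)
  k2 = (0.806460, 1.456880)
  → (1.752614, 1.081284)
(u(0.19), v(0.19)) ≈ (1.7526, 1.0813)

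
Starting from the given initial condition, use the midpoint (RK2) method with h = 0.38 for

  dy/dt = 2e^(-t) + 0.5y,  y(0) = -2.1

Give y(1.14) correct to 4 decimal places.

-1.7732

Midpoint: k1 = f(t_n, y_n); k2 = f(t_n + h/2, y_n + (h/2)·k1); y_{n+1} = y_n + h·k2.
t=0.000000, y=-2.100000:
  k1 = f(0.000000, -2.100000) = 0.950000
  k2 = f(0.190000, -1.919500) = 0.694168
  y ← -2.100000 + 0.38·0.694168 = -1.836216
t=0.380000, y=-1.836216:
  k1 = f(0.380000, -1.836216) = 0.449615
  k2 = f(0.570000, -1.750789) = 0.255656
  y ← -1.836216 + 0.38·0.255656 = -1.739067
t=0.760000, y=-1.739067:
  k1 = f(0.760000, -1.739067) = 0.065800
  k2 = f(0.950000, -1.726565) = -0.089800
  y ← -1.739067 + 0.38·(-0.089800) = -1.773191
y(1.14) ≈ -1.7732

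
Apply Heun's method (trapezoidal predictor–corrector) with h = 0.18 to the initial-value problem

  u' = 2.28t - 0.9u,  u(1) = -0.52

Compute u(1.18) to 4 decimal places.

Heun: k1 = f(t_n, u_n); k2 = f(t_n + h, u_n + h·k1); u_{n+1} = u_n + (h/2)·(k1 + k2).
t=1.000000, u=-0.520000:
  k1 = f(1.000000, -0.520000) = 2.748000
  k2 = f(1.180000, -0.025360) = 2.713224
  u ← -0.520000 + (0.18/2)·(2.748000 + 2.713224) = -0.028490
u(1.18) ≈ -0.0285

-0.0285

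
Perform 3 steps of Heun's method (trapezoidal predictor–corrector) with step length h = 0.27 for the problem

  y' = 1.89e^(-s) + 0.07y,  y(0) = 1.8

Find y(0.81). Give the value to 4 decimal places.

Heun: k1 = f(s_n, y_n); k2 = f(s_n + h, y_n + h·k1); y_{n+1} = y_n + (h/2)·(k1 + k2).
s=0.000000, y=1.800000:
  k1 = f(0.000000, 1.800000) = 2.016000
  k2 = f(0.270000, 2.344320) = 1.606890
  y ← 1.800000 + (0.27/2)·(2.016000 + 1.606890) = 2.289090
s=0.270000, y=2.289090:
  k1 = f(0.270000, 2.289090) = 1.603024
  k2 = f(0.540000, 2.721906) = 1.291928
  y ← 2.289090 + (0.27/2)·(1.603024 + 1.291928) = 2.679909
s=0.540000, y=2.679909:
  k1 = f(0.540000, 2.679909) = 1.288988
  k2 = f(0.810000, 3.027935) = 1.052737
  y ← 2.679909 + (0.27/2)·(1.288988 + 1.052737) = 2.996041
y(0.81) ≈ 2.9960

2.9960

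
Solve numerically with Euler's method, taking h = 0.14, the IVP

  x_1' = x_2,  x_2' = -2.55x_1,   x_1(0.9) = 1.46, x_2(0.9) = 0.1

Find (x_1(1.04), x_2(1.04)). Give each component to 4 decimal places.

Euler on (x_1,x_2): x_1_{n+1} = x_1_n + h·x_1', x_2_{n+1} = x_2_n + h·x_2'.
0.900000: (1.460000, 0.100000); f=(0.100000, -3.723000) → (1.474000, -0.421220)
(x_1(1.04), x_2(1.04)) ≈ (1.4740, -0.4212)

1.4740, -0.4212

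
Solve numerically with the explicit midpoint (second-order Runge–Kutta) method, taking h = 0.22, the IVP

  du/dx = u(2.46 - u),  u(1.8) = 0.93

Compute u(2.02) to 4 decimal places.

Midpoint: k1 = f(x_n, u_n); k2 = f(x_n + h/2, u_n + (h/2)·k1); u_{n+1} = u_n + h·k2.
x=1.800000, u=0.930000:
  k1 = f(1.800000, 0.930000) = 1.422900
  k2 = f(1.910000, 1.086519) = 1.492313
  u ← 0.930000 + 0.22·1.492313 = 1.258309
u(2.02) ≈ 1.2583

1.2583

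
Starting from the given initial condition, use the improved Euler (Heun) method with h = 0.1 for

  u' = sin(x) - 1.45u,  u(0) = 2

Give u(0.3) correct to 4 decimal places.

1.3360

Heun: k1 = f(x_n, u_n); k2 = f(x_n + h, u_n + h·k1); u_{n+1} = u_n + (h/2)·(k1 + k2).
x=0.000000, u=2.000000:
  k1 = f(0.000000, 2.000000) = -2.900000
  k2 = f(0.100000, 1.710000) = -2.379667
  u ← 2.000000 + (0.1/2)·(-2.900000 + (-2.379667)) = 1.736017
x=0.100000, u=1.736017:
  k1 = f(0.100000, 1.736017) = -2.417391
  k2 = f(0.200000, 1.494278) = -1.968033
  u ← 1.736017 + (0.1/2)·(-2.417391 + (-1.968033)) = 1.516745
x=0.200000, u=1.516745:
  k1 = f(0.200000, 1.516745) = -2.000612
  k2 = f(0.300000, 1.316684) = -1.613672
  u ← 1.516745 + (0.1/2)·(-2.000612 + (-1.613672)) = 1.336031
u(0.3) ≈ 1.3360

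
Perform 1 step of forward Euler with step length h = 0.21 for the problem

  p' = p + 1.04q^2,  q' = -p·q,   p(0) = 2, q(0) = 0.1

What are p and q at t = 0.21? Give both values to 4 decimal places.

Euler on (p,q): p_{n+1} = p_n + h·p', q_{n+1} = q_n + h·q'.
0.000000: (2.000000, 0.100000); f=(2.010400, -0.200000) → (2.422184, 0.058000)
(p(0.21), q(0.21)) ≈ (2.4222, 0.0580)

2.4222, 0.0580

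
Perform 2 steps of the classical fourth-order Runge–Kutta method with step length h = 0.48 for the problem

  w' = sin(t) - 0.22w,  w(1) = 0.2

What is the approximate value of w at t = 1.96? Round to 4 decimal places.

RK4: k1 = f(t_n, w_n); k2 = f(t_n + h/2, w_n + (h/2)·k1); k3 = f(t_n + h/2, w_n + (h/2)·k2); k4 = f(t_n + h, w_n + h·k3); w_{n+1} = w_n + (h/6)·(k1 + 2k2 + 2k3 + k4).
t=1.000000, w=0.200000:
  k1 = f(1.000000, 0.200000) = 0.797471
  k2 = f(1.240000, 0.391393) = 0.859678
  k3 = f(1.240000, 0.406323) = 0.856393
  k4 = f(1.480000, 0.611069) = 0.861446
  w ← 0.200000 + (0.48/6)·(k1 + 2k2 + 2k3 + k4) = 0.607285
t=1.480000, w=0.607285:
  k1 = f(1.480000, 0.607285) = 0.862278
  k2 = f(1.720000, 0.814231) = 0.809759
  k3 = f(1.720000, 0.801627) = 0.812532
  k4 = f(1.960000, 0.997300) = 0.705806
  w ← 0.607285 + (0.48/6)·(k1 + 2k2 + 2k3 + k4) = 0.992298
w(1.96) ≈ 0.9923

0.9923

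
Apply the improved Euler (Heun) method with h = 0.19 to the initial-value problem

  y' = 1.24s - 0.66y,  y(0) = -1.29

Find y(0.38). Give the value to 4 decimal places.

-0.9205

Heun: k1 = f(s_n, y_n); k2 = f(s_n + h, y_n + h·k1); y_{n+1} = y_n + (h/2)·(k1 + k2).
s=0.000000, y=-1.290000:
  k1 = f(0.000000, -1.290000) = 0.851400
  k2 = f(0.190000, -1.128234) = 0.980234
  y ← -1.290000 + (0.19/2)·(0.851400 + 0.980234) = -1.115995
s=0.190000, y=-1.115995:
  k1 = f(0.190000, -1.115995) = 0.972157
  k2 = f(0.380000, -0.931285) = 1.085848
  y ← -1.115995 + (0.19/2)·(0.972157 + 1.085848) = -0.920484
y(0.38) ≈ -0.9205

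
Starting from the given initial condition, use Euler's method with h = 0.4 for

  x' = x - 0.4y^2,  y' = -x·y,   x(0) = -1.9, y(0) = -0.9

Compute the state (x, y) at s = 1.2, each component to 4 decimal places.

-7.8268, -9.1253

Euler on (x,y): x_{n+1} = x_n + h·x', y_{n+1} = y_n + h·y'.
0.000000: (-1.900000, -0.900000); f=(-2.224000, -1.710000) → (-2.789600, -1.584000)
0.400000: (-2.789600, -1.584000); f=(-3.793222, -4.418726) → (-4.306889, -3.351491)
0.800000: (-4.306889, -3.351491); f=(-8.799885, -14.434498) → (-7.826843, -9.125290)
(x(1.2), y(1.2)) ≈ (-7.8268, -9.1253)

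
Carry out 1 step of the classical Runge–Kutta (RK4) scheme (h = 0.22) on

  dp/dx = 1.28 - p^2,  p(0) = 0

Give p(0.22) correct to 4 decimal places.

RK4: k1 = f(x_n, p_n); k2 = f(x_n + h/2, p_n + (h/2)·k1); k3 = f(x_n + h/2, p_n + (h/2)·k2); k4 = f(x_n + h, p_n + h·k3); p_{n+1} = p_n + (h/6)·(k1 + 2k2 + 2k3 + k4).
x=0.000000, p=0.000000:
  k1 = f(0.000000, 0.000000) = 1.280000
  k2 = f(0.110000, 0.140800) = 1.260175
  k3 = f(0.110000, 0.138619) = 1.260785
  k4 = f(0.220000, 0.277373) = 1.203064
  p ← 0.000000 + (0.22/6)·(k1 + 2k2 + 2k3 + k4) = 0.275916
p(0.22) ≈ 0.2759

0.2759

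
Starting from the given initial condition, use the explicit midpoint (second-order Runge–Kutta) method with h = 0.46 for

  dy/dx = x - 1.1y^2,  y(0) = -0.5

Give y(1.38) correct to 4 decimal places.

0.1306

Midpoint: k1 = f(x_n, y_n); k2 = f(x_n + h/2, y_n + (h/2)·k1); y_{n+1} = y_n + h·k2.
x=0.000000, y=-0.500000:
  k1 = f(0.000000, -0.500000) = -0.275000
  k2 = f(0.230000, -0.563250) = -0.118976
  y ← -0.500000 + 0.46·(-0.118976) = -0.554729
x=0.460000, y=-0.554729:
  k1 = f(0.460000, -0.554729) = 0.121504
  k2 = f(0.690000, -0.526783) = 0.384750
  y ← -0.554729 + 0.46·0.384750 = -0.377744
x=0.920000, y=-0.377744:
  k1 = f(0.920000, -0.377744) = 0.763040
  k2 = f(1.150000, -0.202245) = 1.105007
  y ← -0.377744 + 0.46·1.105007 = 0.130559
y(1.38) ≈ 0.1306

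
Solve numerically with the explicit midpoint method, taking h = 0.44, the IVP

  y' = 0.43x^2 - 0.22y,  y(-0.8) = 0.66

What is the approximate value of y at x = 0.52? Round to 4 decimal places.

0.5608

Midpoint: k1 = f(x_n, y_n); k2 = f(x_n + h/2, y_n + (h/2)·k1); y_{n+1} = y_n + h·k2.
x=-0.800000, y=0.660000:
  k1 = f(-0.800000, 0.660000) = 0.130000
  k2 = f(-0.580000, 0.688600) = -0.006840
  y ← 0.660000 + 0.44·(-0.006840) = 0.656990
x=-0.360000, y=0.656990:
  k1 = f(-0.360000, 0.656990) = -0.088810
  k2 = f(-0.140000, 0.637452) = -0.131811
  y ← 0.656990 + 0.44·(-0.131811) = 0.598993
x=0.080000, y=0.598993:
  k1 = f(0.080000, 0.598993) = -0.129027
  k2 = f(0.300000, 0.570608) = -0.086834
  y ← 0.598993 + 0.44·(-0.086834) = 0.560787
y(0.52) ≈ 0.5608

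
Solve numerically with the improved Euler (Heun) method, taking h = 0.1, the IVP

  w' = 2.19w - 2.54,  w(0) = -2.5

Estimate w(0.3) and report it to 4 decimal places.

Heun: k1 = f(t_n, w_n); k2 = f(t_n + h, w_n + h·k1); w_{n+1} = w_n + (h/2)·(k1 + k2).
t=0.000000, w=-2.500000:
  k1 = f(0.000000, -2.500000) = -8.015000
  k2 = f(0.100000, -3.301500) = -9.770285
  w ← -2.500000 + (0.1/2)·(-8.015000 + (-9.770285)) = -3.389264
t=0.100000, w=-3.389264:
  k1 = f(0.100000, -3.389264) = -9.962489
  k2 = f(0.200000, -4.385513) = -12.144274
  w ← -3.389264 + (0.1/2)·(-9.962489 + (-12.144274)) = -4.494602
t=0.200000, w=-4.494602:
  k1 = f(0.200000, -4.494602) = -12.383179
  k2 = f(0.300000, -5.732920) = -15.095095
  w ← -4.494602 + (0.1/2)·(-12.383179 + (-15.095095)) = -5.868516
w(0.3) ≈ -5.8685

-5.8685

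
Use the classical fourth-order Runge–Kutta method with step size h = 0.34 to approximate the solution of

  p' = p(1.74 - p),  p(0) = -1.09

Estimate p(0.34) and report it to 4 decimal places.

-3.8500

RK4: k1 = f(x_n, p_n); k2 = f(x_n + h/2, p_n + (h/2)·k1); k3 = f(x_n + h/2, p_n + (h/2)·k2); k4 = f(x_n + h, p_n + h·k3); p_{n+1} = p_n + (h/6)·(k1 + 2k2 + 2k3 + k4).
x=0.000000, p=-1.090000:
  k1 = f(0.000000, -1.090000) = -3.084700
  k2 = f(0.170000, -1.614399) = -5.415338
  k3 = f(0.170000, -2.010608) = -7.541000
  k4 = f(0.340000, -3.653940) = -19.709132
  p ← -1.090000 + (0.34/6)·(k1 + 2k2 + 2k3 + k4) = -3.850035
p(0.34) ≈ -3.8500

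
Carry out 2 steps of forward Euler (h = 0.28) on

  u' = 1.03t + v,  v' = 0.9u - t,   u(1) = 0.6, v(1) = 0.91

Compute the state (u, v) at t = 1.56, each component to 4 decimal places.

1.7311, 0.7109

Euler on (u,v): u_{n+1} = u_n + h·u', v_{n+1} = v_n + h·v'.
1.000000: (0.600000, 0.910000); f=(1.940000, -0.460000) → (1.143200, 0.781200)
1.280000: (1.143200, 0.781200); f=(2.099600, -0.251120) → (1.731088, 0.710886)
(u(1.56), v(1.56)) ≈ (1.7311, 0.7109)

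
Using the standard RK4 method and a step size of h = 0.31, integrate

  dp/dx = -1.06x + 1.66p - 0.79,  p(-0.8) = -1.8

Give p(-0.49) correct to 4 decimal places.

RK4: k1 = f(x_n, p_n); k2 = f(x_n + h/2, p_n + (h/2)·k1); k3 = f(x_n + h/2, p_n + (h/2)·k2); k4 = f(x_n + h, p_n + h·k3); p_{n+1} = p_n + (h/6)·(k1 + 2k2 + 2k3 + k4).
x=-0.800000, p=-1.800000:
  k1 = f(-0.800000, -1.800000) = -2.930000
  k2 = f(-0.645000, -2.254150) = -3.848189
  k3 = f(-0.645000, -2.396469) = -4.084439
  k4 = f(-0.490000, -3.066176) = -5.360452
  p ← -1.800000 + (0.31/6)·(k1 + 2k2 + 2k3 + k4) = -3.048045
p(-0.49) ≈ -3.0480

-3.0480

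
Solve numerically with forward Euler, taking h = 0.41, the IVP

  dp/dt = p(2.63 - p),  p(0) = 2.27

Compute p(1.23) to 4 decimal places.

2.6299

Euler: p_{n+1} = p_n + h·f(t_n, p_n).
t=0.000000, p=2.270000: f=0.817200 → p ← 2.270000 + 0.41·0.817200 = 2.605052
t=0.410000, p=2.605052: f=0.064991 → p ← 2.605052 + 0.41·0.064991 = 2.631698
t=0.820000, p=2.631698: f=-0.004469 → p ← 2.631698 + 0.41·(-0.004469) = 2.629866
p(1.23) ≈ 2.6299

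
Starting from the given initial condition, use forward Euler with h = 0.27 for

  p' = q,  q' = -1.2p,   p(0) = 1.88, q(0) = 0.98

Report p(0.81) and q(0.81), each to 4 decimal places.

Euler on (p,q): p_{n+1} = p_n + h·p', q_{n+1} = q_n + h·q'.
0.000000: (1.880000, 0.980000); f=(0.980000, -2.256000) → (2.144600, 0.370880)
0.270000: (2.144600, 0.370880); f=(0.370880, -2.573520) → (2.244738, -0.323970)
0.540000: (2.244738, -0.323970); f=(-0.323970, -2.693685) → (2.157266, -1.051265)
(p(0.81), q(0.81)) ≈ (2.1573, -1.0513)

2.1573, -1.0513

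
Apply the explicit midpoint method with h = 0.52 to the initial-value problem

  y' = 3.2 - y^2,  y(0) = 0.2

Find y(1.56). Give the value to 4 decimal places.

Midpoint: k1 = f(s_n, y_n); k2 = f(s_n + h/2, y_n + (h/2)·k1); y_{n+1} = y_n + h·k2.
s=0.000000, y=0.200000:
  k1 = f(0.000000, 0.200000) = 3.160000
  k2 = f(0.260000, 1.021600) = 2.156333
  y ← 0.200000 + 0.52·2.156333 = 1.321293
s=0.520000, y=1.321293:
  k1 = f(0.520000, 1.321293) = 1.454184
  k2 = f(0.780000, 1.699381) = 0.312104
  y ← 1.321293 + 0.52·0.312104 = 1.483587
s=1.040000, y=1.483587:
  k1 = f(1.040000, 1.483587) = 0.998969
  k2 = f(1.300000, 1.743319) = 0.160838
  y ← 1.483587 + 0.52·0.160838 = 1.567223
y(1.56) ≈ 1.5672

1.5672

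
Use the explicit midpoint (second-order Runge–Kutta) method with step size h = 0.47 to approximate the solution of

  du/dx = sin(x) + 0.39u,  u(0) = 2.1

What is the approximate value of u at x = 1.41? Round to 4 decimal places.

Midpoint: k1 = f(x_n, u_n); k2 = f(x_n + h/2, u_n + (h/2)·k1); u_{n+1} = u_n + h·k2.
x=0.000000, u=2.100000:
  k1 = f(0.000000, 2.100000) = 0.819000
  k2 = f(0.235000, 2.292465) = 1.126904
  u ← 2.100000 + 0.47·1.126904 = 2.629645
x=0.470000, u=2.629645:
  k1 = f(0.470000, 2.629645) = 1.478448
  k2 = f(0.705000, 2.977080) = 1.809095
  u ← 2.629645 + 0.47·1.809095 = 3.479920
x=0.940000, u=3.479920:
  k1 = f(0.940000, 3.479920) = 2.164727
  k2 = f(1.175000, 3.988631) = 2.478256
  u ← 3.479920 + 0.47·2.478256 = 4.644700
u(1.41) ≈ 4.6447

4.6447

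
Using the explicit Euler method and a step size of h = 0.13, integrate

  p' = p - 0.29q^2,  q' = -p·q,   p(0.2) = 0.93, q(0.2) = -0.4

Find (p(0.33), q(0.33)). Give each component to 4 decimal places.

1.0449, -0.3516

Euler on (p,q): p_{n+1} = p_n + h·p', q_{n+1} = q_n + h·q'.
0.200000: (0.930000, -0.400000); f=(0.883600, 0.372000) → (1.044868, -0.351640)
(p(0.33), q(0.33)) ≈ (1.0449, -0.3516)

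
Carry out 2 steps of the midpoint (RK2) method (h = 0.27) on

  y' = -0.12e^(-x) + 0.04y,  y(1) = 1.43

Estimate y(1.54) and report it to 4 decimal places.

1.4426

Midpoint: k1 = f(x_n, y_n); k2 = f(x_n + h/2, y_n + (h/2)·k1); y_{n+1} = y_n + h·k2.
x=1.000000, y=1.430000:
  k1 = f(1.000000, 1.430000) = 0.013054
  k2 = f(1.135000, 1.431762) = 0.018700
  y ← 1.430000 + 0.27·0.018700 = 1.435049
x=1.270000, y=1.435049:
  k1 = f(1.270000, 1.435049) = 0.023702
  k2 = f(1.405000, 1.438249) = 0.028086
  y ← 1.435049 + 0.27·0.028086 = 1.442632
y(1.54) ≈ 1.4426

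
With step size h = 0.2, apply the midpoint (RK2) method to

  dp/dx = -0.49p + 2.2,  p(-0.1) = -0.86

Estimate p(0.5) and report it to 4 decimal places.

Midpoint: k1 = f(x_n, p_n); k2 = f(x_n + h/2, p_n + (h/2)·k1); p_{n+1} = p_n + h·k2.
x=-0.100000, p=-0.860000:
  k1 = f(-0.100000, -0.860000) = 2.621400
  k2 = f(0.000000, -0.597860) = 2.492951
  p ← -0.860000 + 0.2·2.492951 = -0.361410
x=0.100000, p=-0.361410:
  k1 = f(0.100000, -0.361410) = 2.377091
  k2 = f(0.200000, -0.123701) = 2.260613
  p ← -0.361410 + 0.2·2.260613 = 0.090713
x=0.300000, p=0.090713:
  k1 = f(0.300000, 0.090713) = 2.155551
  k2 = f(0.400000, 0.306268) = 2.049929
  p ← 0.090713 + 0.2·2.049929 = 0.500699
p(0.5) ≈ 0.5007

0.5007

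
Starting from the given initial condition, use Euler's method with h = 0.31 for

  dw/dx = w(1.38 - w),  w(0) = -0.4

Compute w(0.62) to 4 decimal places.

-1.0057

Euler: w_{n+1} = w_n + h·f(x_n, w_n).
x=0.000000, w=-0.400000: f=-0.712000 → w ← -0.400000 + 0.31·(-0.712000) = -0.620720
x=0.310000, w=-0.620720: f=-1.241887 → w ← -0.620720 + 0.31·(-1.241887) = -1.005705
w(0.62) ≈ -1.0057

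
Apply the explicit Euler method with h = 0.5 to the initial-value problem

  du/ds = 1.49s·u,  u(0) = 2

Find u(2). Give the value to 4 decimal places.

Euler: u_{n+1} = u_n + h·f(s_n, u_n).
s=0.000000, u=2.000000: f=0.000000 → u ← 2.000000 + 0.5·0.000000 = 2.000000
s=0.500000, u=2.000000: f=1.490000 → u ← 2.000000 + 0.5·1.490000 = 2.745000
s=1.000000, u=2.745000: f=4.090050 → u ← 2.745000 + 0.5·4.090050 = 4.790025
s=1.500000, u=4.790025: f=10.705706 → u ← 4.790025 + 0.5·10.705706 = 10.142878
u(2) ≈ 10.1429

10.1429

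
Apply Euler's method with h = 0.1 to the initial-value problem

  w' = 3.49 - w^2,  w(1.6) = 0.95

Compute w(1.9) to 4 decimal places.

1.5614

Euler: w_{n+1} = w_n + h·f(s_n, w_n).
s=1.600000, w=0.950000: f=2.587500 → w ← 0.950000 + 0.1·2.587500 = 1.208750
s=1.700000, w=1.208750: f=2.028923 → w ← 1.208750 + 0.1·2.028923 = 1.411642
s=1.800000, w=1.411642: f=1.497266 → w ← 1.411642 + 0.1·1.497266 = 1.561369
w(1.9) ≈ 1.5614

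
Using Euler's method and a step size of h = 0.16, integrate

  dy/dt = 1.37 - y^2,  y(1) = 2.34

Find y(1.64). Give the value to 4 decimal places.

1.2675

Euler: y_{n+1} = y_n + h·f(t_n, y_n).
t=1.000000, y=2.340000: f=-4.105600 → y ← 2.340000 + 0.16·(-4.105600) = 1.683104
t=1.160000, y=1.683104: f=-1.462839 → y ← 1.683104 + 0.16·(-1.462839) = 1.449050
t=1.320000, y=1.449050: f=-0.729745 → y ← 1.449050 + 0.16·(-0.729745) = 1.332291
t=1.480000, y=1.332291: f=-0.404998 → y ← 1.332291 + 0.16·(-0.404998) = 1.267491
y(1.64) ≈ 1.2675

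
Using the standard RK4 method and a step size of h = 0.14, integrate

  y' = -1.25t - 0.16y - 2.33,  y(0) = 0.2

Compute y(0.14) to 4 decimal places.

RK4: k1 = f(t_n, y_n); k2 = f(t_n + h/2, y_n + (h/2)·k1); k3 = f(t_n + h/2, y_n + (h/2)·k2); k4 = f(t_n + h, y_n + h·k3); y_{n+1} = y_n + (h/6)·(k1 + 2k2 + 2k3 + k4).
t=0.000000, y=0.200000:
  k1 = f(0.000000, 0.200000) = -2.362000
  k2 = f(0.070000, 0.034660) = -2.423046
  k3 = f(0.070000, 0.030387) = -2.422362
  k4 = f(0.140000, -0.139131) = -2.482739
  y ← 0.200000 + (0.14/6)·(k1 + 2k2 + 2k3 + k4) = -0.139163
y(0.14) ≈ -0.1392

-0.1392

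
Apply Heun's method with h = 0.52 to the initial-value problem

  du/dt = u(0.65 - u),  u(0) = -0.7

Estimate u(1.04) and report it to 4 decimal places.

-5.6169

Heun: k1 = f(t_n, u_n); k2 = f(t_n + h, u_n + h·k1); u_{n+1} = u_n + (h/2)·(k1 + k2).
t=0.000000, u=-0.700000:
  k1 = f(0.000000, -0.700000) = -0.945000
  k2 = f(0.520000, -1.191400) = -2.193844
  u ← -0.700000 + (0.52/2)·(-0.945000 + (-2.193844)) = -1.516099
t=0.520000, u=-1.516099:
  k1 = f(0.520000, -1.516099) = -3.284022
  k2 = f(1.040000, -3.223791) = -12.488292
  u ← -1.516099 + (0.52/2)·(-3.284022 + (-12.488292)) = -5.616901
u(1.04) ≈ -5.6169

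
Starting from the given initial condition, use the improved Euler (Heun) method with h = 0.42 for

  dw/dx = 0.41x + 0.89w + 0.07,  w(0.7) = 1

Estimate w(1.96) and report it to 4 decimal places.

Heun: k1 = f(x_n, w_n); k2 = f(x_n + h, w_n + h·k1); w_{n+1} = w_n + (h/2)·(k1 + k2).
x=0.700000, w=1.000000:
  k1 = f(0.700000, 1.000000) = 1.247000
  k2 = f(1.120000, 1.523740) = 1.885329
  w ← 1.000000 + (0.42/2)·(1.247000 + 1.885329) = 1.657789
x=1.120000, w=1.657789:
  k1 = f(1.120000, 1.657789) = 2.004632
  k2 = f(1.540000, 2.499735) = 2.926164
  w ← 1.657789 + (0.42/2)·(2.004632 + 2.926164) = 2.693256
x=1.540000, w=2.693256:
  k1 = f(1.540000, 2.693256) = 3.098398
  k2 = f(1.960000, 3.994583) = 4.428779
  w ← 2.693256 + (0.42/2)·(3.098398 + 4.428779) = 4.273963
w(1.96) ≈ 4.2740

4.2740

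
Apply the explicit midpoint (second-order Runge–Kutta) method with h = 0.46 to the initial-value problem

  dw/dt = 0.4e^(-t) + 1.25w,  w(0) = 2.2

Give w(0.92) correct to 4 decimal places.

Midpoint: k1 = f(t_n, w_n); k2 = f(t_n + h/2, w_n + (h/2)·k1); w_{n+1} = w_n + h·k2.
t=0.000000, w=2.200000:
  k1 = f(0.000000, 2.200000) = 3.150000
  k2 = f(0.230000, 2.924500) = 3.973438
  w ← 2.200000 + 0.46·3.973438 = 4.027782
t=0.460000, w=4.027782:
  k1 = f(0.460000, 4.027782) = 5.287241
  k2 = f(0.690000, 5.243847) = 6.755439
  w ← 4.027782 + 0.46·6.755439 = 7.135284
w(0.92) ≈ 7.1353

7.1353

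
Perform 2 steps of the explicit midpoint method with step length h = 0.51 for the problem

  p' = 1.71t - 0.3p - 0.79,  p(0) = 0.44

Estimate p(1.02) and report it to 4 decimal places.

0.4570

Midpoint: k1 = f(t_n, p_n); k2 = f(t_n + h/2, p_n + (h/2)·k1); p_{n+1} = p_n + h·k2.
t=0.000000, p=0.440000:
  k1 = f(0.000000, 0.440000) = -0.922000
  k2 = f(0.255000, 0.204890) = -0.415417
  p ← 0.440000 + 0.51·(-0.415417) = 0.228137
t=0.510000, p=0.228137:
  k1 = f(0.510000, 0.228137) = 0.013659
  k2 = f(0.765000, 0.231620) = 0.448664
  p ← 0.228137 + 0.51·0.448664 = 0.456956
p(1.02) ≈ 0.4570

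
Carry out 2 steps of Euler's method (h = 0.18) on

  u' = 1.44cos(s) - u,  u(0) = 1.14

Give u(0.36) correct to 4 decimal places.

Euler: u_{n+1} = u_n + h·f(s_n, u_n).
s=0.000000, u=1.140000: f=0.300000 → u ← 1.140000 + 0.18·0.300000 = 1.194000
s=0.180000, u=1.194000: f=0.222735 → u ← 1.194000 + 0.18·0.222735 = 1.234092
u(0.36) ≈ 1.2341

1.2341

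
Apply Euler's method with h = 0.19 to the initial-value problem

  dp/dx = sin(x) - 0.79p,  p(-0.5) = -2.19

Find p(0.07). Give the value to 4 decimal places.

-1.4823

Euler: p_{n+1} = p_n + h·f(x_n, p_n).
x=-0.500000, p=-2.190000: f=1.250674 → p ← -2.190000 + 0.19·1.250674 = -1.952372
x=-0.310000, p=-1.952372: f=1.237315 → p ← -1.952372 + 0.19·1.237315 = -1.717282
x=-0.120000, p=-1.717282: f=1.236941 → p ← -1.717282 + 0.19·1.236941 = -1.482263
p(0.07) ≈ -1.4823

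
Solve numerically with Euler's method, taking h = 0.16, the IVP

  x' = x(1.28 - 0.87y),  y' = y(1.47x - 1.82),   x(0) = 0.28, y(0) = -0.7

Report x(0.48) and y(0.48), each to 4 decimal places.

0.5904, -0.3527

Euler on (x,y): x_{n+1} = x_n + h·x', y_{n+1} = y_n + h·y'.
0.000000: (0.280000, -0.700000); f=(0.528920, 0.985880) → (0.364627, -0.542259)
0.160000: (0.364627, -0.542259); f=(0.638741, 0.696260) → (0.466826, -0.430858)
0.320000: (0.466826, -0.430858); f=(0.772525, 0.488492) → (0.590430, -0.352699)
(x(0.48), y(0.48)) ≈ (0.5904, -0.3527)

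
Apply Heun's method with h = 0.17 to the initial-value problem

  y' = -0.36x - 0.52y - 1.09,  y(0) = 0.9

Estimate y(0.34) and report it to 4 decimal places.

Heun: k1 = f(x_n, y_n); k2 = f(x_n + h, y_n + h·k1); y_{n+1} = y_n + (h/2)·(k1 + k2).
x=0.000000, y=0.900000:
  k1 = f(0.000000, 0.900000) = -1.558000
  k2 = f(0.170000, 0.635140) = -1.481473
  y ← 0.900000 + (0.17/2)·(-1.558000 + (-1.481473)) = 0.641645
x=0.170000, y=0.641645:
  k1 = f(0.170000, 0.641645) = -1.484855
  k2 = f(0.340000, 0.389219) = -1.414794
  y ← 0.641645 + (0.17/2)·(-1.484855 + (-1.414794)) = 0.395175
y(0.34) ≈ 0.3952

0.3952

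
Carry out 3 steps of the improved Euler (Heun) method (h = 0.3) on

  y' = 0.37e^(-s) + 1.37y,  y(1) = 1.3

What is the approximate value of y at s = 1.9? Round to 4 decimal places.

4.5188

Heun: k1 = f(s_n, y_n); k2 = f(s_n + h, y_n + h·k1); y_{n+1} = y_n + (h/2)·(k1 + k2).
s=1.000000, y=1.300000:
  k1 = f(1.000000, 1.300000) = 1.917115
  k2 = f(1.300000, 1.875135) = 2.669771
  y ← 1.300000 + (0.3/2)·(1.917115 + 2.669771) = 1.988033
s=1.300000, y=1.988033:
  k1 = f(1.300000, 1.988033) = 2.824442
  k2 = f(1.600000, 2.835366) = 3.959153
  y ← 1.988033 + (0.3/2)·(2.824442 + 3.959153) = 3.005572
s=1.600000, y=3.005572:
  k1 = f(1.600000, 3.005572) = 4.192336
  k2 = f(1.900000, 4.263273) = 5.896024
  y ← 3.005572 + (0.3/2)·(4.192336 + 5.896024) = 4.518826
y(1.9) ≈ 4.5188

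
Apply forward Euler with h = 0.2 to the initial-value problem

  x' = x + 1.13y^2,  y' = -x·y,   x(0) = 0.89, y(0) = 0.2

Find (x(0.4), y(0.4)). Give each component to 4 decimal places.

Euler on (x,y): x_{n+1} = x_n + h·x', y_{n+1} = y_n + h·y'.
0.000000: (0.890000, 0.200000); f=(0.935200, -0.178000) → (1.077040, 0.164400)
0.200000: (1.077040, 0.164400); f=(1.107581, -0.177065) → (1.298556, 0.128987)
(x(0.4), y(0.4)) ≈ (1.2986, 0.1290)

1.2986, 0.1290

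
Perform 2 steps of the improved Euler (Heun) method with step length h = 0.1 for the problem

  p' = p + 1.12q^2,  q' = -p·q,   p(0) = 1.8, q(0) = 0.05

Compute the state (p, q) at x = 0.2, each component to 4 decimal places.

2.1983, 0.0337

Heun on (p,q): k1 = f(x_n, state_n); k2 = f(x_n + h, state_n + h·k1); state_{n+1} = state_n + (h/2)·(k1 + k2).
0.000000: (1.800000, 0.050000)
  k1 = (1.802800, -0.090000)
  predictor → (1.980280, 0.041000)
  k2 = (1.982163, -0.081191)
  → (1.989248, 0.041440)
0.100000: (1.989248, 0.041440)
  k1 = (1.991172, -0.082435)
  predictor → (2.188365, 0.033197)
  k2 = (2.189600, -0.072647)
  → (2.198287, 0.033686)
(p(0.2), q(0.2)) ≈ (2.1983, 0.0337)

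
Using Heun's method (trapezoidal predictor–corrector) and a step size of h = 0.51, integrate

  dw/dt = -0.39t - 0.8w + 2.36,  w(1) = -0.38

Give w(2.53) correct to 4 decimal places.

Heun: k1 = f(t_n, w_n); k2 = f(t_n + h, w_n + h·k1); w_{n+1} = w_n + (h/2)·(k1 + k2).
t=1.000000, w=-0.380000:
  k1 = f(1.000000, -0.380000) = 2.274000
  k2 = f(1.510000, 0.779740) = 1.147308
  w ← -0.380000 + (0.51/2)·(2.274000 + 1.147308) = 0.492434
t=1.510000, w=0.492434:
  k1 = f(1.510000, 0.492434) = 1.377153
  k2 = f(2.020000, 1.194782) = 0.616375
  w ← 0.492434 + (0.51/2)·(1.377153 + 0.616375) = 1.000783
t=2.020000, w=1.000783:
  k1 = f(2.020000, 1.000783) = 0.771573
  k2 = f(2.530000, 1.394286) = 0.257872
  w ← 1.000783 + (0.51/2)·(0.771573 + 0.257872) = 1.263292
w(2.53) ≈ 1.2633

1.2633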